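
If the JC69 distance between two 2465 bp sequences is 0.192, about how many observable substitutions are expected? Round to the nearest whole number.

Invert JC69: p = (3/4)(1 − e^(−4d/3)) = 0.75 × (1 − e^(-0.256)) = 0.75 × (1 − 0.774142) = 0.169394.
Expected differing sites = pL ≈ 0.169394 × 2465 = 417.55621 ≈ 418.

418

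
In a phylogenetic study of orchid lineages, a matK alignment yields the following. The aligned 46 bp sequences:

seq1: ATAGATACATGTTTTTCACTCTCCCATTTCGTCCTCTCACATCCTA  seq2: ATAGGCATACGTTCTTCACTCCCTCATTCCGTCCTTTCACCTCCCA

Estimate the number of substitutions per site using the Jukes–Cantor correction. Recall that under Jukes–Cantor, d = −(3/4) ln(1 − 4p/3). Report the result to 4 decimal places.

The sequences differ at 11 of 46 sites, so p = 11/46 ≈ 0.23913.
d = −(3/4) ln(1 − 4p/3) = −0.75 ln(1 − 0.31884) = −0.75 ln(0.68116)
  = −0.75 × (-0.383958) = 0.287969 substitutions/site.

0.2880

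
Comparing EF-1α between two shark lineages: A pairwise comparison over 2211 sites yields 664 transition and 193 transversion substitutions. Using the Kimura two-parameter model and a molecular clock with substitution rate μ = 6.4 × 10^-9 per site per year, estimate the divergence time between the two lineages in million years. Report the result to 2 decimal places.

49.24

P = 664/2211 ≈ 0.300317 and Q = 193/2211 ≈ 0.087291.
Under the Kimura two-parameter model, d = −½ ln(1 − 2P − Q) − ¼ ln(1 − 2Q).
1 − 2P − Q = 0.312075, giving −½ ln(0.312075) = 0.582256.
1 − 2Q = 0.825418, giving −¼ ln(0.825418) = 0.047966.
d = 0.582256 + 0.047966 = 0.630222.
Under a molecular clock d = 2μt, so t = d/(2μ) = 0.630222 / (2 × 6.4 × 10^-9) = 49.24 million years.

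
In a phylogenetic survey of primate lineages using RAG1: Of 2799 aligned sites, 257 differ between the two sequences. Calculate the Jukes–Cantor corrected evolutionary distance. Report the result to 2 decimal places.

p = 257/2799 ≈ 0.091819.
d = −(3/4) ln(1 − 4p/3) = −0.75 ln(1 − 0.122425) = −0.75 ln(0.877575)
  = −0.75 × (-0.130593) = 0.097945 substitutions/site.

0.10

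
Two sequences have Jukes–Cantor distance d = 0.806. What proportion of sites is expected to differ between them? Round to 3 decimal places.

p = (3/4)(1 − e^(−4d/3)) = 0.75 × (1 − e^(-1.074667)) = 0.75 × (1 − 0.341411) = 0.493942.

0.494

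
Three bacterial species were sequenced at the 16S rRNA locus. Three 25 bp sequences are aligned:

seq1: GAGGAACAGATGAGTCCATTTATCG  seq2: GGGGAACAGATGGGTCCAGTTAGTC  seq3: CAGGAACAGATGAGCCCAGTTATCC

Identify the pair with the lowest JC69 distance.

seq1–seq2: 6/25 differ, p = 0.240, d = 0.289.
seq1–seq3: 4/25 differ, p = 0.160, d = 0.180.
seq2–seq3: 6/25 differ, p = 0.240, d = 0.289.
The smallest distance is between seq1 and seq3.

seq1 and seq3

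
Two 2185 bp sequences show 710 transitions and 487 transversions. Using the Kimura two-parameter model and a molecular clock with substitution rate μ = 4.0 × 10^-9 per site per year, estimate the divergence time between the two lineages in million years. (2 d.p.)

147.30

P = 710/2185 ≈ 0.324943 and Q = 487/2185 ≈ 0.222883.
Under the Kimura two-parameter model, d = −½ ln(1 − 2P − Q) − ¼ ln(1 − 2Q).
1 − 2P − Q = 0.127231, giving −½ ln(0.127231) = 1.030875.
1 − 2Q = 0.554234, giving −¼ ln(0.554234) = 0.147542.
d = 1.030875 + 0.147542 = 1.178417.
Under a molecular clock d = 2μt, so t = d/(2μ) = 1.178417 / (2 × 4.0 × 10^-9) = 147.30 million years.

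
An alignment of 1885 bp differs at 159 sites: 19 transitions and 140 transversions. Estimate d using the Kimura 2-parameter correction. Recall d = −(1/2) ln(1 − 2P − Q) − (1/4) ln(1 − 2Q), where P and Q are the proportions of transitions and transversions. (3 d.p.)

0.090

P = 19/1885 ≈ 0.01008 and Q = 140/1885 ≈ 0.074271.
Under the Kimura two-parameter model, d = −½ ln(1 − 2P − Q) − ¼ ln(1 − 2Q).
1 − 2P − Q = 0.905569, giving −½ ln(0.905569) = 0.049596.
1 − 2Q = 0.851458, giving −¼ ln(0.851458) = 0.040201.
d = 0.049596 + 0.040201 = 0.089797.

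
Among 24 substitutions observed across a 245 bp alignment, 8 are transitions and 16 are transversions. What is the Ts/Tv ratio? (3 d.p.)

0.500

R = 8/16 = 0.500.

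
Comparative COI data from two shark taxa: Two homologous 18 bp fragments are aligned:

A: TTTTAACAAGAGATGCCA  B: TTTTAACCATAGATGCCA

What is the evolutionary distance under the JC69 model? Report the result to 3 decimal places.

0.120

The sequences differ at 2 of 18 sites (8, 10), so p = 2/18 ≈ 0.111111.
d = −(3/4) ln(1 − 4p/3) = −0.75 ln(1 − 0.148148) = −0.75 ln(0.851852)
  = −0.75 × (-0.160342) = 0.120257 substitutions/site.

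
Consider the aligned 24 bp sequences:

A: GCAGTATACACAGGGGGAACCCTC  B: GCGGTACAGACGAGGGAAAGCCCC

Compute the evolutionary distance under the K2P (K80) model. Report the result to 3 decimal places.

Of 24 sites, 6 differences are transitions and 2 are transversions, so P = 6/24 = 0.25 and Q = 2/24 ≈ 0.083333.
Under the Kimura two-parameter model, d = −½ ln(1 − 2P − Q) − ¼ ln(1 − 2Q).
1 − 2P − Q = 0.416667, giving −½ ln(0.416667) = 0.437734.
1 − 2Q = 0.833334, giving −¼ ln(0.833334) = 0.045580.
d = 0.437734 + 0.045580 = 0.483314.

0.483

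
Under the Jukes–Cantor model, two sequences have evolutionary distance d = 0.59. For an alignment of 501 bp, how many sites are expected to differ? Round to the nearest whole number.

Invert JC69: p = (3/4)(1 − e^(−4d/3)) = 0.75 × (1 − e^(-0.786667)) = 0.75 × (1 − 0.455360) = 0.408480.
Expected differing sites = pL ≈ 0.408480 × 501 = 204.64848 ≈ 205.

205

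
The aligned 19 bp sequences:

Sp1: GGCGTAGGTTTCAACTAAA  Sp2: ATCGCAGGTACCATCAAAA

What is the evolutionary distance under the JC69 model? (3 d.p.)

The sequences differ at 7 of 19 sites (1, 2, 5, 10, 11, 14, 16), so p = 7/19 ≈ 0.368421.
d = −(3/4) ln(1 − 4p/3) = −0.75 ln(1 − 0.491228) = −0.75 ln(0.508772)
  = −0.75 × (-0.675755) = 0.506816 substitutions/site.

0.507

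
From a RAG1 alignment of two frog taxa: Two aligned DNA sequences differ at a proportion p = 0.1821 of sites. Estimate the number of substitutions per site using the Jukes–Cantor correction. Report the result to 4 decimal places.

0.2086

d = −(3/4) ln(1 − 4p/3) = −0.75 ln(1 − 0.2428) = −0.75 ln(0.7572)
  = −0.75 × (-0.278128) = 0.208596 substitutions/site.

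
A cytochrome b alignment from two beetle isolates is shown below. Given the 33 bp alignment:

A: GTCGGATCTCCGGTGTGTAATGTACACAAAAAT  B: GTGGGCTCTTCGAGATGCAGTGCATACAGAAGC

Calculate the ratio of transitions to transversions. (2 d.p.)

Transitions are A↔G and C↔T; transversions are all other mismatches.
Transitions: 10. Transversions: 3.
R = 10/3 = 3.333333… ≈ 3.33 (to 2 d.p.).

3.33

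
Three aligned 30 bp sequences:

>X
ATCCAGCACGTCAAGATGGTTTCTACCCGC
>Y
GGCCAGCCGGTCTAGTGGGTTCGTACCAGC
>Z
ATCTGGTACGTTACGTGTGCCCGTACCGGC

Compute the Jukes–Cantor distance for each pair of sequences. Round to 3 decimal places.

X–Y: 10/30 sites differ → p ≈ 0.333333, d = −0.75 ln(1 − 0.444444) = 0.440839 ≈ 0.441.
X–Z: 13/30 sites differ → p ≈ 0.433333, d = −0.75 ln(1 − 0.577777) = 0.646666 ≈ 0.647.
Y–Z: 14/30 sites differ → p ≈ 0.466667, d = −0.75 ln(1 − 0.622223) = 0.730088 ≈ 0.730.

d(X,Y) = 0.441, d(X,Z) = 0.647, d(Y,Z) = 0.730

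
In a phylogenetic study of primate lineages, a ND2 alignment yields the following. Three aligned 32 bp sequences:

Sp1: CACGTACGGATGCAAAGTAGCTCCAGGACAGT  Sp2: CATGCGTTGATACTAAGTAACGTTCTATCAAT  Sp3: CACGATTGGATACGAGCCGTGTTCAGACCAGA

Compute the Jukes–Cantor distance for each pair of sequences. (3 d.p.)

Sp1–Sp2: 16/32 sites differ → p = 0.5, d = −0.75 ln(1 − 0.666667) = 0.823960 ≈ 0.824.
Sp1–Sp3: 15/32 sites differ → p = 0.46875, d = −0.75 ln(1 − 0.625) = 0.735622 ≈ 0.736.
Sp2–Sp3: 18/32 sites differ → p = 0.5625, d = −0.75 ln(1 − 0.75) = 1.039721 ≈ 1.040.

d(Sp1,Sp2) = 0.824, d(Sp1,Sp3) = 0.736, d(Sp2,Sp3) = 1.040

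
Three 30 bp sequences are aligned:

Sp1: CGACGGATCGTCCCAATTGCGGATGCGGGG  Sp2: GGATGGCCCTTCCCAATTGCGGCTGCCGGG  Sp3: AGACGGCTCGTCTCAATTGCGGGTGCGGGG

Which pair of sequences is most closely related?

Sp1–Sp2: 7/30 differ, p = 0.233, d = 0.280.
Sp1–Sp3: 4/30 differ, p = 0.133, d = 0.147.
Sp2–Sp3: 7/30 differ, p = 0.233, d = 0.280.
The smallest distance is between Sp1 and Sp3.

Sp1 and Sp3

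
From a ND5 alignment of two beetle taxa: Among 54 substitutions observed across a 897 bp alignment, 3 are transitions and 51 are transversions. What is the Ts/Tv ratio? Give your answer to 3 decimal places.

R = 3/51 = 0.058823… ≈ 0.059 (to 3 d.p.).

0.059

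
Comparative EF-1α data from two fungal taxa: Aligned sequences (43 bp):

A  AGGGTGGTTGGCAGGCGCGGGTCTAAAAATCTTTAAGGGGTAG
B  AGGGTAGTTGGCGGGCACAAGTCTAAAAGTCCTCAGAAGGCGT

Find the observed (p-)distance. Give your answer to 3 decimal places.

The sequences differ at 14 of 43 positions.
p = 14/43 = 0.325581… ≈ 0.326 (to 3 d.p.).

0.326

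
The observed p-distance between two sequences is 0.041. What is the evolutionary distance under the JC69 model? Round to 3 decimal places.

0.042

d = −(3/4) ln(1 − 4p/3) = −0.75 ln(1 − 0.054667) = −0.75 ln(0.945333)
  = −0.75 × (-0.056218) = 0.042164 substitutions/site.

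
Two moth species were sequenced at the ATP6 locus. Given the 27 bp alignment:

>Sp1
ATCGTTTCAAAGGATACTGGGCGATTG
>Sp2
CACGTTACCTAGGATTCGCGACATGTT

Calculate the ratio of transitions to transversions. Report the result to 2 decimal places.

Transitions are A↔G and C↔T; transversions are all other mismatches.
Transitions: 2. Transversions: 11.
R = 2/11 = 0.181818… ≈ 0.18 (to 2 d.p.).

0.18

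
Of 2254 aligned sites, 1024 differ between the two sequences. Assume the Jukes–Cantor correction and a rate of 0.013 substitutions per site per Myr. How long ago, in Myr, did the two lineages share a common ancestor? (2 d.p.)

26.85

p = 1024/2254 ≈ 0.454303.
d = −(3/4) ln(1 − 4p/3) = −0.75 ln(1 − 0.605737) = −0.75 ln(0.394263)
  = −0.75 × (-0.930737) = 0.698053 substitutions/site.
Under a molecular clock d = 2μt, so t = d/(2μ) = 0.698053 / (2 × 0.013) = 26.85 Myr.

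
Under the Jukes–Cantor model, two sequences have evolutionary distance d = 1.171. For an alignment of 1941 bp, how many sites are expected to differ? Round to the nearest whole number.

1150

Invert JC69: p = (3/4)(1 − e^(−4d/3)) = 0.75 × (1 − e^(-1.561333)) = 0.75 × (1 − 0.209856) = 0.592608.
Expected differing sites = pL ≈ 0.592608 × 1941 = 1150.252128 ≈ 1150.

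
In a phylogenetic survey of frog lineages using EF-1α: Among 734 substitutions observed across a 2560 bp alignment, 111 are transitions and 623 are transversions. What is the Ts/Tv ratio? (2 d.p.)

0.18

R = 111/623 = 0.178170… ≈ 0.18 (to 2 d.p.).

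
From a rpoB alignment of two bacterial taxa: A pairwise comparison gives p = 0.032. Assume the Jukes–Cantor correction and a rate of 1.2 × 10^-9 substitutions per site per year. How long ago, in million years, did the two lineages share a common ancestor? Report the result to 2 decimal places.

d = −(3/4) ln(1 − 4p/3) = −0.75 ln(1 − 0.042667) = −0.75 ln(0.957333)
  = −0.75 × (-0.043604) = 0.032703 substitutions/site.
Under a molecular clock d = 2μt, so t = d/(2μ) = 0.032703 / (2 × 1.2 × 10^-9) = 13.63 million years.

13.63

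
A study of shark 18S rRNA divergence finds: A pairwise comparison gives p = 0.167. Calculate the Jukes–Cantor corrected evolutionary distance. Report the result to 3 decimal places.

d = −(3/4) ln(1 − 4p/3) = −0.75 ln(1 − 0.222667) = −0.75 ln(0.777333)
  = −0.75 × (-0.251886) = 0.188915 substitutions/site.

0.189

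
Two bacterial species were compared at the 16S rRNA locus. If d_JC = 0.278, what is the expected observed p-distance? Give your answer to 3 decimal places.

p = (3/4)(1 − e^(−4d/3)) = 0.75 × (1 − e^(-0.370667)) = 0.75 × (1 − 0.690274) = 0.232295.

0.232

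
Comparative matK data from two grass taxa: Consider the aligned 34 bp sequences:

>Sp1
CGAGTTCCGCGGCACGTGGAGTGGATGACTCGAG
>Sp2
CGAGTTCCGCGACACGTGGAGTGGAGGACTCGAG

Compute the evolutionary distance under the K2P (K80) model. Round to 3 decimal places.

0.061

Of 34 sites, 1 differences are transitions and 1 are transversions, so P = 1/34 ≈ 0.029412 and Q = 1/34 ≈ 0.029412.
Under the Kimura two-parameter model, d = −½ ln(1 − 2P − Q) − ¼ ln(1 − 2Q).
1 − 2P − Q = 0.911764, giving −½ ln(0.911764) = 0.046187.
1 − 2Q = 0.941176, giving −¼ ln(0.941176) = 0.015156.
d = 0.046187 + 0.015156 = 0.061343.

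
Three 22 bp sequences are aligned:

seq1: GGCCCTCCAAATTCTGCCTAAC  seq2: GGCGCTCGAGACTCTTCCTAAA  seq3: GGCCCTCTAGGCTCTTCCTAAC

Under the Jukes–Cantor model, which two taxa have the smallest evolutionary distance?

seq2 and seq3

seq1–seq2: 6/22 differ, p = 0.273, d = 0.339.
seq1–seq3: 5/22 differ, p = 0.227, d = 0.271.
seq2–seq3: 4/22 differ, p = 0.182, d = 0.208.
The smallest distance is between seq2 and seq3.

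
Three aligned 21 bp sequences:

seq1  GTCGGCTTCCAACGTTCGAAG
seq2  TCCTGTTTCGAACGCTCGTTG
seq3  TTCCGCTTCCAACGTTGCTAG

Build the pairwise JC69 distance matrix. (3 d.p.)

d(seq1,seq2) = 0.532, d(seq1,seq3) = 0.286, d(seq2,seq3) = 0.532

seq1–seq2: 8/21 sites differ → p ≈ 0.380952, d = −0.75 ln(1 − 0.507936) = 0.531860 ≈ 0.532.
seq1–seq3: 5/21 sites differ → p ≈ 0.238095, d = −0.75 ln(1 − 0.31746) = 0.286451 ≈ 0.286.
seq2–seq3: 8/21 sites differ → p ≈ 0.380952, d = −0.75 ln(1 − 0.507936) = 0.531860 ≈ 0.532.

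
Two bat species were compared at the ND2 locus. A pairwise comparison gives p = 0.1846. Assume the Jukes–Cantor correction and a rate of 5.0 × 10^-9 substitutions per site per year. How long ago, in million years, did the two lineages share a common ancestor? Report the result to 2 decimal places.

d = −(3/4) ln(1 − 4p/3) = −0.75 ln(1 − 0.246133) = −0.75 ln(0.753867)
  = −0.75 × (-0.282539) = 0.211904 substitutions/site.
Under a molecular clock d = 2μt, so t = d/(2μ) = 0.211904 / (2 × 5.0 × 10^-9) = 21.19 million years.

21.19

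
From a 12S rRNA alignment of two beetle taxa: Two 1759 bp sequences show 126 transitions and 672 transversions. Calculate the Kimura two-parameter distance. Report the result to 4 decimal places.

P = 126/1759 ≈ 0.071632 and Q = 672/1759 ≈ 0.382035.
Under the Kimura two-parameter model, d = −½ ln(1 − 2P − Q) − ¼ ln(1 − 2Q).
1 − 2P − Q = 0.474701, giving −½ ln(0.474701) = 0.372535.
1 − 2Q = 0.23593, giving −¼ ln(0.23593) = 0.361055.
d = 0.372535 + 0.361055 = 0.733590.

0.7336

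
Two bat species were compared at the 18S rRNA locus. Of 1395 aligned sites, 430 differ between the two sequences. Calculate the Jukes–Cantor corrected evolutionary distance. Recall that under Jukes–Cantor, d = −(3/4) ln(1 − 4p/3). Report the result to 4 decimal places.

0.3970

p = 430/1395 ≈ 0.308244.
d = −(3/4) ln(1 − 4p/3) = −0.75 ln(1 − 0.410992) = −0.75 ln(0.589008)
  = −0.75 × (-0.529316) = 0.396987 substitutions/site.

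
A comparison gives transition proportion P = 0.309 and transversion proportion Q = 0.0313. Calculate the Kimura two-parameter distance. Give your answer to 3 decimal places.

Under the Kimura two-parameter model, d = −½ ln(1 − 2P − Q) − ¼ ln(1 − 2Q).
1 − 2P − Q = 0.3507, giving −½ ln(0.3507) = 0.523912.
1 − 2Q = 0.9374, giving −¼ ln(0.9374) = 0.016161.
d = 0.523912 + 0.016161 = 0.540073.

0.540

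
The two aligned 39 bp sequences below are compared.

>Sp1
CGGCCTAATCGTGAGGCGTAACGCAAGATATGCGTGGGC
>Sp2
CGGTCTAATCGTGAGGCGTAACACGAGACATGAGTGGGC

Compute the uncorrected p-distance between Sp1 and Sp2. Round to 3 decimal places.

The sequences differ at 5 of 39 positions (sites 4, 23, 25, 29, 33).
p = 5/39 = 0.128205… ≈ 0.128 (to 3 d.p.).

0.128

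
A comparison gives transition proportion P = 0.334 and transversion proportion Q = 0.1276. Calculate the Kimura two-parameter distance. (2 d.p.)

Under the Kimura two-parameter model, d = −½ ln(1 − 2P − Q) − ¼ ln(1 − 2Q).
1 − 2P − Q = 0.2044, giving −½ ln(0.2044) = 0.793838.
1 − 2Q = 0.7448, giving −¼ ln(0.7448) = 0.073660.
d = 0.793838 + 0.073660 = 0.867498.

0.87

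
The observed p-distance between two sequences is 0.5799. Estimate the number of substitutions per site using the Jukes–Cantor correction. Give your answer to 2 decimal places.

1.11

d = −(3/4) ln(1 − 4p/3) = −0.75 ln(1 − 0.7732) = −0.75 ln(0.2268)
  = −0.75 × (-1.483687) = 1.112765 substitutions/site.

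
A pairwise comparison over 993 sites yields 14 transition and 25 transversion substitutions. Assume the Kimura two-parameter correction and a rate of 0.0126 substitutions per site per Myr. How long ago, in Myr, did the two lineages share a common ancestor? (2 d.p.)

1.60

P = 14/993 ≈ 0.014099 and Q = 25/993 ≈ 0.025176.
Under the Kimura two-parameter model, d = −½ ln(1 − 2P − Q) − ¼ ln(1 − 2Q).
1 − 2P − Q = 0.946626, giving −½ ln(0.946626) = 0.027426.
1 − 2Q = 0.949648, giving −¼ ln(0.949648) = 0.012916.
d = 0.027426 + 0.012916 = 0.040342.
Under a molecular clock d = 2μt, so t = d/(2μ) = 0.040342 / (2 × 0.0126) = 1.60 Myr.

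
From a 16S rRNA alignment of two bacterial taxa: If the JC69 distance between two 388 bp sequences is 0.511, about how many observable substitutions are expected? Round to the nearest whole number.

144

Invert JC69: p = (3/4)(1 − e^(−4d/3)) = 0.75 × (1 − e^(-0.681333)) = 0.75 × (1 − 0.505942) = 0.370544.
Expected differing sites = pL ≈ 0.370544 × 388 = 143.771072 ≈ 144.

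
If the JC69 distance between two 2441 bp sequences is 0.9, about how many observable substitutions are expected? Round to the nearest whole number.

Invert JC69: p = (3/4)(1 − e^(−4d/3)) = 0.75 × (1 − e^(-1.2)) = 0.75 × (1 − 0.301194) = 0.524105.
Expected differing sites = pL ≈ 0.524105 × 2441 = 1279.340305 ≈ 1279.

1279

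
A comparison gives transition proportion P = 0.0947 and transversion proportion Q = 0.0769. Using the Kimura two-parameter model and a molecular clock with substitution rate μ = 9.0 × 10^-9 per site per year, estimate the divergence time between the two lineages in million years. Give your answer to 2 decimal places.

10.92

Under the Kimura two-parameter model, d = −½ ln(1 − 2P − Q) − ¼ ln(1 − 2Q).
1 − 2P − Q = 0.7337, giving −½ ln(0.7337) = 0.154828.
1 − 2Q = 0.8462, giving −¼ ln(0.8462) = 0.041750.
d = 0.154828 + 0.041750 = 0.196578.
Under a molecular clock d = 2μt, so t = d/(2μ) = 0.196578 / (2 × 9.0 × 10^-9) = 10.92 million years.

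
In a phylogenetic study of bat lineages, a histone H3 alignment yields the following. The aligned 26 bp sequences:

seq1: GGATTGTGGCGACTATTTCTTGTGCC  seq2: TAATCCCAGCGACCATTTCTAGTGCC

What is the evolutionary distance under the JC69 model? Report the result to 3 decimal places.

0.396

The sequences differ at 8 of 26 sites (1, 2, 5, 6, 7, 8, 14, 21), so p = 8/26 ≈ 0.307692.
d = −(3/4) ln(1 − 4p/3) = −0.75 ln(1 − 0.410256) = −0.75 ln(0.589744)
  = −0.75 × (-0.528067) = 0.396050 substitutions/site.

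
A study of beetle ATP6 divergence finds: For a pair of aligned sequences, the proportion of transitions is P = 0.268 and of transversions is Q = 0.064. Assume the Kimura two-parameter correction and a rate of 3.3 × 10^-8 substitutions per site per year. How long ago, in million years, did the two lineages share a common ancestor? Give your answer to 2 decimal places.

Under the Kimura two-parameter model, d = −½ ln(1 − 2P − Q) − ¼ ln(1 − 2Q).
1 − 2P − Q = 0.4, giving −½ ln(0.4) = 0.458145.
1 − 2Q = 0.872, giving −¼ ln(0.872) = 0.034241.
d = 0.458145 + 0.034241 = 0.492386.
Under a molecular clock d = 2μt, so t = d/(2μ) = 0.492386 / (2 × 3.3 × 10^-8) = 7.46 million years.

7.46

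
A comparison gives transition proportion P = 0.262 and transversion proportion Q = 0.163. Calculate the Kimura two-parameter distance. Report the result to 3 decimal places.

0.679

Under the Kimura two-parameter model, d = −½ ln(1 − 2P − Q) − ¼ ln(1 − 2Q).
1 − 2P − Q = 0.313, giving −½ ln(0.313) = 0.580776.
1 − 2Q = 0.674, giving −¼ ln(0.674) = 0.098631.
d = 0.580776 + 0.098631 = 0.679407.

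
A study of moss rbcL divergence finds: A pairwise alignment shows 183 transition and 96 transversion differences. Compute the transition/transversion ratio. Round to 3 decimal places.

R = 183/96 = 1.90625 ≈ 1.906 (to 3 d.p.).

1.906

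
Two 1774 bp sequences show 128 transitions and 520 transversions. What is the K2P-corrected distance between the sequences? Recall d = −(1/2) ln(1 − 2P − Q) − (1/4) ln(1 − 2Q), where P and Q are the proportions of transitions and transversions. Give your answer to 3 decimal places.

P = 128/1774 ≈ 0.072153 and Q = 520/1774 ≈ 0.293123.
Under the Kimura two-parameter model, d = −½ ln(1 − 2P − Q) − ¼ ln(1 − 2Q).
1 − 2P − Q = 0.562571, giving −½ ln(0.562571) = 0.287619.
1 − 2Q = 0.413754, giving −¼ ln(0.413754) = 0.220621.
d = 0.287619 + 0.220621 = 0.508240.

0.508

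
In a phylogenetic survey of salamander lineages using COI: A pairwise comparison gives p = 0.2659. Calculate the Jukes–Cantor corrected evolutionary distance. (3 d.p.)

0.328

d = −(3/4) ln(1 − 4p/3) = −0.75 ln(1 − 0.354533) = −0.75 ln(0.645467)
  = −0.75 × (-0.437781) = 0.328336 substitutions/site.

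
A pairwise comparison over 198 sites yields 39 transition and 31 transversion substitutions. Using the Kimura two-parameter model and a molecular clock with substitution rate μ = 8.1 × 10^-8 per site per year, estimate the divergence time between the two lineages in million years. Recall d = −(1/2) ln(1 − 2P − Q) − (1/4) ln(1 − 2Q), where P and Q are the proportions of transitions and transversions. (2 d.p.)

3.05

P = 39/198 ≈ 0.19697 and Q = 31/198 ≈ 0.156566.
Under the Kimura two-parameter model, d = −½ ln(1 − 2P − Q) − ¼ ln(1 − 2Q).
1 − 2P − Q = 0.449494, giving −½ ln(0.449494) = 0.399816.
1 − 2Q = 0.686868, giving −¼ ln(0.686868) = 0.093903.
d = 0.399816 + 0.093903 = 0.493719.
Under a molecular clock d = 2μt, so t = d/(2μ) = 0.493719 / (2 × 8.1 × 10^-8) = 3.05 million years.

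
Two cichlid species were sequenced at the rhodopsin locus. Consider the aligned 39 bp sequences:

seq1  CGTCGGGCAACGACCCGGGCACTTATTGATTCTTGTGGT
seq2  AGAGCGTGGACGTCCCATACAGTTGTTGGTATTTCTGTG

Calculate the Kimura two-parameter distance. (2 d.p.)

0.79

Of 39 sites, 6 differences are transitions and 13 are transversions, so P = 6/39 ≈ 0.153846 and Q = 13/39 ≈ 0.333333.
Under the Kimura two-parameter model, d = −½ ln(1 − 2P − Q) − ¼ ln(1 − 2Q).
1 − 2P − Q = 0.358975, giving −½ ln(0.358975) = 0.512251.
1 − 2Q = 0.333334, giving −¼ ln(0.333334) = 0.274653.
d = 0.512251 + 0.274653 = 0.786904.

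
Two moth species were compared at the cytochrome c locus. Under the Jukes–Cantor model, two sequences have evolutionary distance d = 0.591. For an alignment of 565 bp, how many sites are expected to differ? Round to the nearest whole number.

231

Invert JC69: p = (3/4)(1 − e^(−4d/3)) = 0.75 × (1 − e^(-0.788)) = 0.75 × (1 − 0.454753) = 0.408935.
Expected differing sites = pL ≈ 0.408935 × 565 = 231.048275 ≈ 231.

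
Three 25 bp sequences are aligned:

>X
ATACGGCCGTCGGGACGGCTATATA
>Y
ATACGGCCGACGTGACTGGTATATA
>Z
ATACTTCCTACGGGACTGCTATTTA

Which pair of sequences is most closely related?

X–Y: 4/25 differ, p = 0.160, d = 0.180.
X–Z: 6/25 differ, p = 0.240, d = 0.289.
Y–Z: 6/25 differ, p = 0.240, d = 0.289.
The smallest distance is between X and Y.

X and Y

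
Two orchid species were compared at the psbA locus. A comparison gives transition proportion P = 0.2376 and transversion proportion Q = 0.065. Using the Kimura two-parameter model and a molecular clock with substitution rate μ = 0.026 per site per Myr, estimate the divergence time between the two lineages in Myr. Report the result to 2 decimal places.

Under the Kimura two-parameter model, d = −½ ln(1 − 2P − Q) − ¼ ln(1 − 2Q).
1 − 2P − Q = 0.4598, giving −½ ln(0.4598) = 0.388482.
1 − 2Q = 0.87, giving −¼ ln(0.87) = 0.034816.
d = 0.388482 + 0.034816 = 0.423298.
Under a molecular clock d = 2μt, so t = d/(2μ) = 0.423298 / (2 × 0.026) = 8.14 Myr.

8.14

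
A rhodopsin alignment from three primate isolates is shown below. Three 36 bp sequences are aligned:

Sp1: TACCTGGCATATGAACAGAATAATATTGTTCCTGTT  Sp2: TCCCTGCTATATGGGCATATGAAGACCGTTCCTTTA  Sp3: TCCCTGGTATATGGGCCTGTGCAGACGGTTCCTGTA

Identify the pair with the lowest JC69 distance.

Sp1–Sp2: 13/36 differ, p = 0.361, d = 0.493.
Sp1–Sp3: 14/36 differ, p = 0.389, d = 0.548.
Sp2–Sp3: 6/36 differ, p = 0.167, d = 0.188.
The smallest distance is between Sp2 and Sp3.

Sp2 and Sp3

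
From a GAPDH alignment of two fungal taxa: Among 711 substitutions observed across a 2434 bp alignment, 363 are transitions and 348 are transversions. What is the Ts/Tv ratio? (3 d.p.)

1.043

R = 363/348 = 1.043103… ≈ 1.043 (to 3 d.p.).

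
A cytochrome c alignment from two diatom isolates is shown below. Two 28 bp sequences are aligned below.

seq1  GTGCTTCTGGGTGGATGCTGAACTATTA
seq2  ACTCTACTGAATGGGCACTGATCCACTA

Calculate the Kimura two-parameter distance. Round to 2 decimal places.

0.75

Of 28 sites, 9 differences are transitions and 3 are transversions, so P = 9/28 ≈ 0.321429 and Q = 3/28 ≈ 0.107143.
Under the Kimura two-parameter model, d = −½ ln(1 − 2P − Q) − ¼ ln(1 − 2Q).
1 − 2P − Q = 0.249999, giving −½ ln(0.249999) = 0.693149.
1 − 2Q = 0.785714, giving −¼ ln(0.785714) = 0.060291.
d = 0.693149 + 0.060291 = 0.753440.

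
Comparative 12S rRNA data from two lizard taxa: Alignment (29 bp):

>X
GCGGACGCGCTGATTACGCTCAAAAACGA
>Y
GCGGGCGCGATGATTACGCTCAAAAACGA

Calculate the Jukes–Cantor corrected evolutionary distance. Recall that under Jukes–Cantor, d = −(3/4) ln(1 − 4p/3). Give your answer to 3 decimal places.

0.072

The sequences differ at 2 of 29 sites (5, 10), so p = 2/29 ≈ 0.068966.
d = −(3/4) ln(1 − 4p/3) = −0.75 ln(1 − 0.091955) = −0.75 ln(0.908045)
  = −0.75 × (-0.096461) = 0.072346 substitutions/site.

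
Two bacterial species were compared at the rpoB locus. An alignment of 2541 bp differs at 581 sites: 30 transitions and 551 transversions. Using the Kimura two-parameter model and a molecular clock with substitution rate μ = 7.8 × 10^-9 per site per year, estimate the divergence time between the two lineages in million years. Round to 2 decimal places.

17.93

P = 30/2541 ≈ 0.011806 and Q = 551/2541 ≈ 0.216844.
Under the Kimura two-parameter model, d = −½ ln(1 − 2P − Q) − ¼ ln(1 − 2Q).
1 − 2P − Q = 0.759544, giving −½ ln(0.759544) = 0.137519.
1 − 2Q = 0.566312, giving −¼ ln(0.566312) = 0.142153.
d = 0.137519 + 0.142153 = 0.279672.
Under a molecular clock d = 2μt, so t = d/(2μ) = 0.279672 / (2 × 7.8 × 10^-9) = 17.93 million years.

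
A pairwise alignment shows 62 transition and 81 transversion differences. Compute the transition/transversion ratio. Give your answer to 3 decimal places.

0.765

R = 62/81 = 0.765432… ≈ 0.765 (to 3 d.p.).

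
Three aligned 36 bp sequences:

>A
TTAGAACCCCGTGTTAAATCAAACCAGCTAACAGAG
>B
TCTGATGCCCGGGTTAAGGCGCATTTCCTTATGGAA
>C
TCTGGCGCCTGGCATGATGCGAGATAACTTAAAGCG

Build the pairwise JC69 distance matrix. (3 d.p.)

d(A,B) = 0.745, d(A,C) = 1.012, d(B,C) = 0.673

A–B: 17/36 sites differ → p ≈ 0.472222, d = −0.75 ln(1 − 0.629629) = 0.744938 ≈ 0.745.
A–C: 20/36 sites differ → p ≈ 0.555556, d = −0.75 ln(1 − 0.740741) = 1.012446 ≈ 1.012.
B–C: 16/36 sites differ → p ≈ 0.444444, d = −0.75 ln(1 − 0.592592) = 0.673455 ≈ 0.673.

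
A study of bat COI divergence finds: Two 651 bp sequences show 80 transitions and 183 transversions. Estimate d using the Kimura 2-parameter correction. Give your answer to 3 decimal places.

P = 80/651 ≈ 0.122888 and Q = 183/651 ≈ 0.281106.
Under the Kimura two-parameter model, d = −½ ln(1 − 2P − Q) − ¼ ln(1 − 2Q).
1 − 2P − Q = 0.473118, giving −½ ln(0.473118) = 0.374205.
1 − 2Q = 0.437788, giving −¼ ln(0.437788) = 0.206505.
d = 0.374205 + 0.206505 = 0.580710.

0.581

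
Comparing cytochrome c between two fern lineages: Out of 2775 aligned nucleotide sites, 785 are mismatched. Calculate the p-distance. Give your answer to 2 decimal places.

p = 785/2775 = 0.282882… ≈ 0.28 (to 2 d.p.).

0.28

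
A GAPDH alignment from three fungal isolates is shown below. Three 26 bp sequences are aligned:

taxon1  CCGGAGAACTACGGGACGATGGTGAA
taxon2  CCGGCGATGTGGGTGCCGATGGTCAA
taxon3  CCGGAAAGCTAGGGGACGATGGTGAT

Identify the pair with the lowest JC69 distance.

taxon1 and taxon3

taxon1–taxon2: 8/26 differ, p = 0.308, d = 0.396.
taxon1–taxon3: 4/26 differ, p = 0.154, d = 0.172.
taxon2–taxon3: 9/26 differ, p = 0.346, d = 0.464.
The smallest distance is between taxon1 and taxon3.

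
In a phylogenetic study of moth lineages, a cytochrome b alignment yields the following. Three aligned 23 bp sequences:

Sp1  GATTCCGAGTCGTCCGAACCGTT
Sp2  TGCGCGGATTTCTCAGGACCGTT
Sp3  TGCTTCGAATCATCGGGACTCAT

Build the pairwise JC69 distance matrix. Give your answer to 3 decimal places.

d(Sp1,Sp2) = 0.650, d(Sp1,Sp3) = 0.761, d(Sp2,Sp3) = 0.650

Sp1–Sp2: 10/23 sites differ → p ≈ 0.434783, d = −0.75 ln(1 − 0.579711) = 0.650110 ≈ 0.650.
Sp1–Sp3: 11/23 sites differ → p ≈ 0.478261, d = −0.75 ln(1 − 0.637681) = 0.761423 ≈ 0.761.
Sp2–Sp3: 10/23 sites differ → p ≈ 0.434783, d = −0.75 ln(1 − 0.579711) = 0.650110 ≈ 0.650.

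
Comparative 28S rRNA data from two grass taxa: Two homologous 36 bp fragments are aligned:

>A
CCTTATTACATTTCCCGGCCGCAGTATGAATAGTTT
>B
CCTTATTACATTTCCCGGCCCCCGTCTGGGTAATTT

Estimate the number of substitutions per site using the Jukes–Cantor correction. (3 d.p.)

The sequences differ at 6 of 36 sites (21, 23, 26, 29, 30, 33), so p = 6/36 ≈ 0.166667.
d = −(3/4) ln(1 − 4p/3) = −0.75 ln(1 − 0.222223) = −0.75 ln(0.777777)
  = −0.75 × (-0.251315) = 0.188486 substitutions/site.

0.188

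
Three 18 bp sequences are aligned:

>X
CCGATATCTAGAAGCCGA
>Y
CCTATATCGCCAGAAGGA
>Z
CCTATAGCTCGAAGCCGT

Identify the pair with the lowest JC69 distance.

X–Y: 8/18 differ, p = 0.444, d = 0.673.
X–Z: 4/18 differ, p = 0.222, d = 0.264.
Y–Z: 8/18 differ, p = 0.444, d = 0.673.
The smallest distance is between X and Z.

X and Z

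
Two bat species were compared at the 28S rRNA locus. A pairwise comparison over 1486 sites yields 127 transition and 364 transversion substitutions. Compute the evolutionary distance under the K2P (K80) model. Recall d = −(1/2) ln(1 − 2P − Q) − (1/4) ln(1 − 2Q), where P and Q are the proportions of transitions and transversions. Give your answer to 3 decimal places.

0.437

P = 127/1486 ≈ 0.085464 and Q = 364/1486 ≈ 0.244953.
Under the Kimura two-parameter model, d = −½ ln(1 − 2P − Q) − ¼ ln(1 − 2Q).
1 − 2P − Q = 0.584119, giving −½ ln(0.584119) = 0.268825.
1 − 2Q = 0.510094, giving −¼ ln(0.510094) = 0.168290.
d = 0.268825 + 0.168290 = 0.437115.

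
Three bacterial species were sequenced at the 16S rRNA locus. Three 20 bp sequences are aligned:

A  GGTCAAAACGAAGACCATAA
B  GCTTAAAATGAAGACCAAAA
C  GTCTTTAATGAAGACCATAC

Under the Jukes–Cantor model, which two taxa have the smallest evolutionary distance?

A and B

A–B: 4/20 differ, p = 0.200, d = 0.233.
A–C: 7/20 differ, p = 0.350, d = 0.471.
B–C: 6/20 differ, p = 0.300, d = 0.383.
The smallest distance is between A and B.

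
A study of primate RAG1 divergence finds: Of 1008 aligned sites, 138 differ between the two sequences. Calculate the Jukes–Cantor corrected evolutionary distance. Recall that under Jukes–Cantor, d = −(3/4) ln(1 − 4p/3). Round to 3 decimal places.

0.151

p = 138/1008 ≈ 0.136905.
d = −(3/4) ln(1 − 4p/3) = −0.75 ln(1 − 0.18254) = −0.75 ln(0.81746)
  = −0.75 × (-0.201553) = 0.151165 substitutions/site.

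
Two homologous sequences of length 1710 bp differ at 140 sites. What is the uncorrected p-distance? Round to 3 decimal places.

p = 140/1710 = 0.081871… ≈ 0.082 (to 3 d.p.).

0.082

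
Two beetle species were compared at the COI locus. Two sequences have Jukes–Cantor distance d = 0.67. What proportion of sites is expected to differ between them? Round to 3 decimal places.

p = (3/4)(1 − e^(−4d/3)) = 0.75 × (1 − e^(-0.893333)) = 0.75 × (1 − 0.409289) = 0.443033.

0.443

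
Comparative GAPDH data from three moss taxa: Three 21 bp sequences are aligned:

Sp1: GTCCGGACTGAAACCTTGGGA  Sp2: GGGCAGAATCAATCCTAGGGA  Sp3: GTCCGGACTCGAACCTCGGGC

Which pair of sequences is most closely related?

Sp1–Sp2: 7/21 differ, p = 0.333, d = 0.441.
Sp1–Sp3: 4/21 differ, p = 0.190, d = 0.220.
Sp2–Sp3: 8/21 differ, p = 0.381, d = 0.532.
The smallest distance is between Sp1 and Sp3.

Sp1 and Sp3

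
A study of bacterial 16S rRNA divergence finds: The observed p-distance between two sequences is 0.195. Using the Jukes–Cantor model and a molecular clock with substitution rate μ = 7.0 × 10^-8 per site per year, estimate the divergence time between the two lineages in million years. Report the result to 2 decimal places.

d = −(3/4) ln(1 − 4p/3) = −0.75 ln(1 − 0.26) = −0.75 ln(0.74)
  = −0.75 × (-0.301105) = 0.225829 substitutions/site.
Under a molecular clock d = 2μt, so t = d/(2μ) = 0.225829 / (2 × 7.0 × 10^-8) = 1.61 million years.

1.61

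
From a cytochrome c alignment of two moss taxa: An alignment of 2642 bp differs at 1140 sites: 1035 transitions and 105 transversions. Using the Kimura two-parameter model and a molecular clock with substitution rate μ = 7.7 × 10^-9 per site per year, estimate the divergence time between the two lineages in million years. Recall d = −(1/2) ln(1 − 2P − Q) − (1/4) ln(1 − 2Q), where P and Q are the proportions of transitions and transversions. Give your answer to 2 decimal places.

57.61

P = 1035/2642 ≈ 0.391749 and Q = 105/2642 ≈ 0.039743.
Under the Kimura two-parameter model, d = −½ ln(1 − 2P − Q) − ¼ ln(1 − 2Q).
1 − 2P − Q = 0.176759, giving −½ ln(0.176759) = 0.866484.
1 − 2Q = 0.920514, giving −¼ ln(0.920514) = 0.020706.
d = 0.866484 + 0.020706 = 0.887190.
Under a molecular clock d = 2μt, so t = d/(2μ) = 0.887190 / (2 × 7.7 × 10^-9) = 57.61 million years.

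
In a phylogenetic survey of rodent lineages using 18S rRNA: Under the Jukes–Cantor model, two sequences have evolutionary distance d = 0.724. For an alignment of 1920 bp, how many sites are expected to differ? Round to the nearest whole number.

892

Invert JC69: p = (3/4)(1 − e^(−4d/3)) = 0.75 × (1 − e^(-0.965333)) = 0.75 × (1 − 0.380856) = 0.464358.
Expected differing sites = pL ≈ 0.464358 × 1920 = 891.56736 ≈ 892.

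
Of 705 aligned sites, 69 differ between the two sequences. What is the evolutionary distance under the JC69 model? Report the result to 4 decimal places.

0.1049

p = 69/705 ≈ 0.097872.
d = −(3/4) ln(1 − 4p/3) = −0.75 ln(1 − 0.130496) = −0.75 ln(0.869504)
  = −0.75 × (-0.139832) = 0.104874 substitutions/site.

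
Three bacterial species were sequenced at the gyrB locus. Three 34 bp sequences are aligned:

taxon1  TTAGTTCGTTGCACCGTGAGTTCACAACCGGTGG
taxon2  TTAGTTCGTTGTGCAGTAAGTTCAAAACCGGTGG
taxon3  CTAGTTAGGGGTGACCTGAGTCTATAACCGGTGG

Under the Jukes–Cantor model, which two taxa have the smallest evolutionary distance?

taxon1–taxon2: 5/34 differ, p = 0.147, d = 0.164.
taxon1–taxon3: 11/34 differ, p = 0.324, d = 0.423.
taxon2–taxon3: 11/34 differ, p = 0.324, d = 0.423.
The smallest distance is between taxon1 and taxon2.

taxon1 and taxon2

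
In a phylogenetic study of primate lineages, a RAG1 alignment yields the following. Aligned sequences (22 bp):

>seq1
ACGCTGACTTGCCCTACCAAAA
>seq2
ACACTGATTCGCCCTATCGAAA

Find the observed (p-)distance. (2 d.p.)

0.23

The sequences differ at 5 of 22 positions (sites 3, 8, 10, 17, 19).
p = 5/22 = 0.227272… ≈ 0.23 (to 2 d.p.).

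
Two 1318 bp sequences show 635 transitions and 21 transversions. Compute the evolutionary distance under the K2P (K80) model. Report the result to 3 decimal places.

P = 635/1318 ≈ 0.481791 and Q = 21/1318 ≈ 0.015933.
Under the Kimura two-parameter model, d = −½ ln(1 − 2P − Q) − ¼ ln(1 − 2Q).
1 − 2P − Q = 0.020485, giving −½ ln(0.020485) = 1.944031.
1 − 2Q = 0.968134, giving −¼ ln(0.968134) = 0.008096.
d = 1.944031 + 0.008096 = 1.952127.

1.952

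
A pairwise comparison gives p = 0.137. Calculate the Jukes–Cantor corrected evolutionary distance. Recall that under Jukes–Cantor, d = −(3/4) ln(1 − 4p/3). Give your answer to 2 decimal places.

d = −(3/4) ln(1 − 4p/3) = −0.75 ln(1 − 0.182667) = −0.75 ln(0.817333)
  = −0.75 × (-0.201709) = 0.151282 substitutions/site.

0.15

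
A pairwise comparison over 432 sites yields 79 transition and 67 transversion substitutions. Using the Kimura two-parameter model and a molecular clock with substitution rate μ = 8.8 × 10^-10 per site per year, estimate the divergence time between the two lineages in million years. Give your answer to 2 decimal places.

261.75

P = 79/432 ≈ 0.18287 and Q = 67/432 ≈ 0.155093.
Under the Kimura two-parameter model, d = −½ ln(1 − 2P − Q) − ¼ ln(1 − 2Q).
1 − 2P − Q = 0.479167, giving −½ ln(0.479167) = 0.367853.
1 − 2Q = 0.689814, giving −¼ ln(0.689814) = 0.092833.
d = 0.367853 + 0.092833 = 0.460686.
Under a molecular clock d = 2μt, so t = d/(2μ) = 0.460686 / (2 × 8.8 × 10^-10) = 261.75 million years.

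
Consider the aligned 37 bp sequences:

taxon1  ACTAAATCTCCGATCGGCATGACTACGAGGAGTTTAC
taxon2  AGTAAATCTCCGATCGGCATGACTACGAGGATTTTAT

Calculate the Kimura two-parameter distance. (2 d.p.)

Of 37 sites, 1 differences are transitions and 2 are transversions, so P = 1/37 ≈ 0.027027 and Q = 2/37 ≈ 0.054054.
Under the Kimura two-parameter model, d = −½ ln(1 − 2P − Q) − ¼ ln(1 − 2Q).
1 − 2P − Q = 0.891892, giving −½ ln(0.891892) = 0.057205.
1 − 2Q = 0.891892, giving −¼ ln(0.891892) = 0.028603.
d = 0.057205 + 0.028603 = 0.085808.

0.09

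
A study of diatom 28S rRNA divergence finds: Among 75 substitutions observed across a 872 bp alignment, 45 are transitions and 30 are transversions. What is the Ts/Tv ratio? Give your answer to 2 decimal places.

R = 45/30 = 1.50.

1.50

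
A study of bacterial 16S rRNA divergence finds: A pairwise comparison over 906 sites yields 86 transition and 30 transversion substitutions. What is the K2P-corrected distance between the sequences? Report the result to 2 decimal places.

0.14

P = 86/906 ≈ 0.094923 and Q = 30/906 ≈ 0.033113.
Under the Kimura two-parameter model, d = −½ ln(1 − 2P − Q) − ¼ ln(1 − 2Q).
1 − 2P − Q = 0.777041, giving −½ ln(0.777041) = 0.126131.
1 − 2Q = 0.933774, giving −¼ ln(0.933774) = 0.017130.
d = 0.126131 + 0.017130 = 0.143261.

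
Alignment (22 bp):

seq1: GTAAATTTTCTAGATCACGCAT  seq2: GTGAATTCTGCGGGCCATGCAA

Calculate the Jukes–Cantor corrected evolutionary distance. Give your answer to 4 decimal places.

0.5913

The sequences differ at 9 of 22 sites (3, 8, 10, 11, 12, 14, 15, 18, 22), so p = 9/22 ≈ 0.409091.
d = −(3/4) ln(1 − 4p/3) = −0.75 ln(1 − 0.545455) = −0.75 ln(0.454545)
  = −0.75 × (-0.788458) = 0.591344 substitutions/site.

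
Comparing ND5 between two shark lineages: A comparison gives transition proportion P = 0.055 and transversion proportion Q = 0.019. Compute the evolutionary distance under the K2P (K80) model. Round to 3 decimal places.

Under the Kimura two-parameter model, d = −½ ln(1 − 2P − Q) − ¼ ln(1 − 2Q).
1 − 2P − Q = 0.871, giving −½ ln(0.871) = 0.069057.
1 − 2Q = 0.962, giving −¼ ln(0.962) = 0.009685.
d = 0.069057 + 0.009685 = 0.078742.

0.079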